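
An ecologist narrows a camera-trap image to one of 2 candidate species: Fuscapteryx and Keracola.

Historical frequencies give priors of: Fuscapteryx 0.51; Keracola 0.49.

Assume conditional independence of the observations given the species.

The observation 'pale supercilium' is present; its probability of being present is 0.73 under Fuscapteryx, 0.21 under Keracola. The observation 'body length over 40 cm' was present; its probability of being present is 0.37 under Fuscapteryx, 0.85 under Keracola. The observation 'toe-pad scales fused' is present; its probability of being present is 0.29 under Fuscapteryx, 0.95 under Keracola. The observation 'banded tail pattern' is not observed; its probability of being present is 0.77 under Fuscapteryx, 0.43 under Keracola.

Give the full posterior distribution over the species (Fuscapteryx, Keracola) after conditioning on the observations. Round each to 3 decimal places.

0.162, 0.838

For each hypothesis, the unnormalized posterior weight is prior × product of the observation likelihoods (using 1 − P(present | H) for each absent observation):
  Fuscapteryx: 0.51 × 0.73 × 0.37 × 0.29 × (1 − 0.77) = 0.009188
  Keracola: 0.49 × 0.21 × 0.85 × 0.95 × (1 − 0.43) = 0.047362
Marginal likelihood of the evidence = 0.05655.
P(Fuscapteryx | evidence) = 0.009188 / 0.05655 ≈ 0.162
P(Keracola | evidence) = 0.047362 / 0.05655 ≈ 0.838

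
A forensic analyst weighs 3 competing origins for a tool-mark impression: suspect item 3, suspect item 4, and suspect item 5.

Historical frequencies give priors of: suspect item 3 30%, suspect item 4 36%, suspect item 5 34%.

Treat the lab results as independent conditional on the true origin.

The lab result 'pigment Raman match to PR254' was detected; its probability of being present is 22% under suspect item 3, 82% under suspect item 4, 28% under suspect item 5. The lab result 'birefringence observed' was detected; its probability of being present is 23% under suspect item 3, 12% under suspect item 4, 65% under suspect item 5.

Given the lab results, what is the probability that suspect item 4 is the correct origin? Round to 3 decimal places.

Multiply each prior by the joint likelihood of the lab result pattern:
  suspect item 3: 0.30 × 0.22 × 0.23 = 0.01518
  suspect item 4: 0.36 × 0.82 × 0.12 = 0.035424
  suspect item 5: 0.34 × 0.28 × 0.65 = 0.06188
Normalizing constant Z = 0.01518 + 0.035424 + 0.06188 = 0.11248.
P(suspect item 4 | evidence) = 0.035424 / 0.11248 ≈ 0.315.

0.315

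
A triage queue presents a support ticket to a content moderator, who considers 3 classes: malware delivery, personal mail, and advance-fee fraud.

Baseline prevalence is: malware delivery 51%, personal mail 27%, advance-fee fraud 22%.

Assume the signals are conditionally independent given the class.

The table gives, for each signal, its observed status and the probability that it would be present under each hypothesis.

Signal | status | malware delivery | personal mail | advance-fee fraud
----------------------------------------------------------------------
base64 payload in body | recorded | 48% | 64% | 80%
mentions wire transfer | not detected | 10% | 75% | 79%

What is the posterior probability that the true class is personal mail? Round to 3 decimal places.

For each hypothesis, the unnormalized posterior weight is prior × product of the signal likelihoods (using 1 − P(present | H) for each absent signal):
  malware delivery: 0.51 × 0.48 × (1 − 0.10) = 0.22032
  personal mail: 0.27 × 0.64 × (1 − 0.75) = 0.0432
  advance-fee fraud: 0.22 × 0.80 × (1 − 0.79) = 0.03696
The unnormalized weights sum to 0.30048.
P(personal mail | evidence) = 0.0432 / 0.30048 ≈ 0.144.

0.144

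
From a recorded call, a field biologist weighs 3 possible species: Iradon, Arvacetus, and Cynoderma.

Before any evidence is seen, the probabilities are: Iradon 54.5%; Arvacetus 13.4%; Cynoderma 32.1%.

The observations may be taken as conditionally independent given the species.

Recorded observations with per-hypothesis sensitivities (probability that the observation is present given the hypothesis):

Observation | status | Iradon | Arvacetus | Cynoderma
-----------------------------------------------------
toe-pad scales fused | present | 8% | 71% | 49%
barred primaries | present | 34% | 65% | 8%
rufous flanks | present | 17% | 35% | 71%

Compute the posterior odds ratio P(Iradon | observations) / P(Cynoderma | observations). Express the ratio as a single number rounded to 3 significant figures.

0.282

Unnormalized posterior weight (prior times the observation likelihoods) for each of the two hypotheses:
  Iradon: 0.545 × 0.08 × 0.34 × 0.17 = 0.0025201
  Cynoderma: 0.321 × 0.49 × 0.08 × 0.71 = 0.0089341
Posterior odds = 0.0025201 / 0.0089341 ≈ 0.282.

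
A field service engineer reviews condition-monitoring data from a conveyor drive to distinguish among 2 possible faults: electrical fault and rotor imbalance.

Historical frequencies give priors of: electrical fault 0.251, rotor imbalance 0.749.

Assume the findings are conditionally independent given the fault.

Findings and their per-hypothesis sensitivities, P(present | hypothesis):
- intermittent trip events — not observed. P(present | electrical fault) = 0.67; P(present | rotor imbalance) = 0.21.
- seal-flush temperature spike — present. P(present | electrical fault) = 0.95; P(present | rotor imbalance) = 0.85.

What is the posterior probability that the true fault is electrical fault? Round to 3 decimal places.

0.135

For each hypothesis, the unnormalized posterior weight is prior × product of the finding likelihoods (using 1 − P(present | H) for each absent finding):
  electrical fault: 0.251 × (1 − 0.67) × 0.95 = 0.078688
  rotor imbalance: 0.749 × (1 − 0.21) × 0.85 = 0.50295
Marginal likelihood of the evidence = 0.58164.
P(electrical fault | evidence) = 0.078688 / 0.58164 ≈ 0.135.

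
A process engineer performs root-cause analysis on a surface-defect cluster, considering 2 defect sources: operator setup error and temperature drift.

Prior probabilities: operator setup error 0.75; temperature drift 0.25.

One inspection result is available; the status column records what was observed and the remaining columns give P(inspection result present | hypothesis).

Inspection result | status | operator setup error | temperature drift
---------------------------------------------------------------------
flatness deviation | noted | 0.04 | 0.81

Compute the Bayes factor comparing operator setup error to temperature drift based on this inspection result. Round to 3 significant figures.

Likelihood of this inspection result under each hypothesis:
  operator setup error: 0.04
  temperature drift: 0.81
Bayes factor = 0.04 / 0.81 ≈ 0.0494

0.0494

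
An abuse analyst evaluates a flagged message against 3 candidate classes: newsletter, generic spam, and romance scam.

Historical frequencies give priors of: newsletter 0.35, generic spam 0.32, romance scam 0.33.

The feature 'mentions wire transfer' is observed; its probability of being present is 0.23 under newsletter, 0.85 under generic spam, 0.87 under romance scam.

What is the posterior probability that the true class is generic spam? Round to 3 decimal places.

0.425

Multiply each prior by the likelihood of the feature:
  newsletter: 0.35 × 0.23 = 0.0805
  generic spam: 0.32 × 0.85 = 0.272
  romance scam: 0.33 × 0.87 = 0.2871
The unnormalized weights sum to 0.6396.
P(generic spam | evidence) = 0.272 / 0.6396 ≈ 0.425.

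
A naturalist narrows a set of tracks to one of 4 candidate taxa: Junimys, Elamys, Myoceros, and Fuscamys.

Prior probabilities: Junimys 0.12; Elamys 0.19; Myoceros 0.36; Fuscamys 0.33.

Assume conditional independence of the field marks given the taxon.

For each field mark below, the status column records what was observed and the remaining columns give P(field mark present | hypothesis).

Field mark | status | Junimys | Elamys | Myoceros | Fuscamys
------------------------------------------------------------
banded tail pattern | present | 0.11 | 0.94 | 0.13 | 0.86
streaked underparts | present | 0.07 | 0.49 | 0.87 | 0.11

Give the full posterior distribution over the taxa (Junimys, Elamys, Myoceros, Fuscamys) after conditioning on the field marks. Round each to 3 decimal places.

0.006, 0.546, 0.254, 0.195

By Bayes' rule with conditional independence, the unnormalized weight for each hypothesis is prior × ∏ likelihoods:
  Junimys: 0.12 × 0.11 × 0.07 = 0.000924
  Elamys: 0.19 × 0.94 × 0.49 = 0.087514
  Myoceros: 0.36 × 0.13 × 0.87 = 0.040716
  Fuscamys: 0.33 × 0.86 × 0.11 = 0.031218
Normalizing constant Z = 0.000924 + 0.087514 + 0.040716 + 0.031218 = 0.16037.
P(Junimys | evidence) = 0.000924 / 0.16037 ≈ 0.006
P(Elamys | evidence) = 0.087514 / 0.16037 ≈ 0.546
P(Myoceros | evidence) = 0.040716 / 0.16037 ≈ 0.254
P(Fuscamys | evidence) = 0.031218 / 0.16037 ≈ 0.195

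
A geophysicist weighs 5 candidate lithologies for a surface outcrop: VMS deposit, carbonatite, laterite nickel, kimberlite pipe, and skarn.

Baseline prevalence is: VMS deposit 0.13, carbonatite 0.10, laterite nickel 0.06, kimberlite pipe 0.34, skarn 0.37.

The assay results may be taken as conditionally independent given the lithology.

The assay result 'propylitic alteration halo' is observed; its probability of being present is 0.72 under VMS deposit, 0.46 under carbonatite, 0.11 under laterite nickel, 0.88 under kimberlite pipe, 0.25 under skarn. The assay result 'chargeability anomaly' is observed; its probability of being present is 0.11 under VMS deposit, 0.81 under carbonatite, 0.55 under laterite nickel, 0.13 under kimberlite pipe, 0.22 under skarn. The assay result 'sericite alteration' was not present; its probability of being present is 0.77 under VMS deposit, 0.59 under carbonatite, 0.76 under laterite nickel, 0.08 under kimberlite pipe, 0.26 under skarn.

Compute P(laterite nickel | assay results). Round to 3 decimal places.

0.013

Multiply each prior by the joint likelihood of the assay result pattern (using 1 − P(present | H) for each absent assay result):
  VMS deposit: 0.13 × 0.72 × 0.11 × (1 − 0.77) = 0.0023681
  carbonatite: 0.10 × 0.46 × 0.81 × (1 − 0.59) = 0.015277
  laterite nickel: 0.06 × 0.11 × 0.55 × (1 − 0.76) = 0.0008712
  kimberlite pipe: 0.34 × 0.88 × 0.13 × (1 − 0.08) = 0.035784
  skarn: 0.37 × 0.25 × 0.22 × (1 − 0.26) = 0.015059
Normalizing constant Z = 0.0023681 + 0.015277 + 0.0008712 + 0.035784 + 0.015059 = 0.069359.
P(laterite nickel | evidence) = 0.0008712 / 0.069359 ≈ 0.013.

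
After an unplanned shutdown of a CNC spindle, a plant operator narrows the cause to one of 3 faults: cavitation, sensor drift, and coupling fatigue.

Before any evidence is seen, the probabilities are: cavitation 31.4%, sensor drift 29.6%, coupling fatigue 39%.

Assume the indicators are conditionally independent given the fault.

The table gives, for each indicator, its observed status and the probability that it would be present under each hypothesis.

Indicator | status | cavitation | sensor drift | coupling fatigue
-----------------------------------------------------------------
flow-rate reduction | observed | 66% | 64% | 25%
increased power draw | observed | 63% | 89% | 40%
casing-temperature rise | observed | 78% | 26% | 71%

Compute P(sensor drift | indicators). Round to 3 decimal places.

Multiply each prior by the joint likelihood of the indicator pattern:
  cavitation: 0.314 × 0.66 × 0.63 × 0.78 = 0.10184
  sensor drift: 0.296 × 0.64 × 0.89 × 0.26 = 0.043836
  coupling fatigue: 0.390 × 0.25 × 0.40 × 0.71 = 0.02769
Normalizing constant Z = 0.10184 + 0.043836 + 0.02769 = 0.17336.
P(sensor drift | evidence) = 0.043836 / 0.17336 ≈ 0.253.

0.253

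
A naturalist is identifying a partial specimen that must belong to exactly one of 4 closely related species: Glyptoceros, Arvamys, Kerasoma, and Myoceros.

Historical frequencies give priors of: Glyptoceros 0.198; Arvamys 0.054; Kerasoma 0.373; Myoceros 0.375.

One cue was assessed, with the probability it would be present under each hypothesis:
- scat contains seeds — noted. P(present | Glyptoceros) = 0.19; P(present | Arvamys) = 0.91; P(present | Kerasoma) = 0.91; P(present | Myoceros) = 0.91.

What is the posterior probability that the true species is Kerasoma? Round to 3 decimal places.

0.442

Multiply each prior by the likelihood of the cue:
  Glyptoceros: 0.198 × 0.19 = 0.03762
  Arvamys: 0.054 × 0.91 = 0.04914
  Kerasoma: 0.373 × 0.91 = 0.33943
  Myoceros: 0.375 × 0.91 = 0.34125
Marginal likelihood of the evidence = 0.76744.
P(Kerasoma | evidence) = 0.33943 / 0.76744 ≈ 0.442.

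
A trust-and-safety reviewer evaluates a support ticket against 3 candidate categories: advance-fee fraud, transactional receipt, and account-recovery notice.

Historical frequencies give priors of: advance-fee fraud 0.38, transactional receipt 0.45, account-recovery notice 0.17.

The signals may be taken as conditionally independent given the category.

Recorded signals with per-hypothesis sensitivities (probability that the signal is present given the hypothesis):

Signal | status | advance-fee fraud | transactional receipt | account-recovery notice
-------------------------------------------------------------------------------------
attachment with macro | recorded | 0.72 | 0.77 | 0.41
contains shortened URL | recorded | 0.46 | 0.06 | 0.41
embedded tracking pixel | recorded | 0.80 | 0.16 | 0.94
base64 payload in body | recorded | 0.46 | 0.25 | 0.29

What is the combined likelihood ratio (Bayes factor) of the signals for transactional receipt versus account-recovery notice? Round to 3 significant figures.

0.0403

Joint likelihood of the signal pattern under each hypothesis:
  transactional receipt: 0.77 × 0.06 × 0.16 × 0.25 = 0.001848
  account-recovery notice: 0.41 × 0.41 × 0.94 × 0.29 = 0.045824
Bayes factor = 0.001848 / 0.045824 ≈ 0.0403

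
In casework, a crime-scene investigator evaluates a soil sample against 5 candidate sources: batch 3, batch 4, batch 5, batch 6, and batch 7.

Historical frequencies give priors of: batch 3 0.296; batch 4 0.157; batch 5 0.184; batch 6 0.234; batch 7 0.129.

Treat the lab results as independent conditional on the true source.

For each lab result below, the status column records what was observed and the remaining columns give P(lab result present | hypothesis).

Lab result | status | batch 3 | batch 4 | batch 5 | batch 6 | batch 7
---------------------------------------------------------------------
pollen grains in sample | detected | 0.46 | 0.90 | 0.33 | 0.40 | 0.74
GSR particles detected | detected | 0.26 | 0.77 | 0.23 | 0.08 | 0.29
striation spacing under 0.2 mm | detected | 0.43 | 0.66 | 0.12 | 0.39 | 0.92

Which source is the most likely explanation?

batch 4

By Bayes' rule with conditional independence, the unnormalized weight for each hypothesis is prior × ∏ likelihoods:
  batch 3: 0.296 × 0.46 × 0.26 × 0.43 = 0.015223
  batch 4: 0.157 × 0.90 × 0.77 × 0.66 = 0.071809
  batch 5: 0.184 × 0.33 × 0.23 × 0.12 = 0.0016759
  batch 6: 0.234 × 0.40 × 0.08 × 0.39 = 0.0029203
  batch 7: 0.129 × 0.74 × 0.29 × 0.92 = 0.025469
The unnormalized weights sum to 0.1171.
P(batch 3 | evidence) ≈ 0.015223 / 0.1171 ≈ 0.130
P(batch 4 | evidence) ≈ 0.071809 / 0.1171 ≈ 0.613
P(batch 5 | evidence) ≈ 0.0016759 / 0.1171 ≈ 0.014
P(batch 6 | evidence) ≈ 0.0029203 / 0.1171 ≈ 0.025
P(batch 7 | evidence) ≈ 0.025469 / 0.1171 ≈ 0.218
The largest is 0.613, so batch 4 is most probable.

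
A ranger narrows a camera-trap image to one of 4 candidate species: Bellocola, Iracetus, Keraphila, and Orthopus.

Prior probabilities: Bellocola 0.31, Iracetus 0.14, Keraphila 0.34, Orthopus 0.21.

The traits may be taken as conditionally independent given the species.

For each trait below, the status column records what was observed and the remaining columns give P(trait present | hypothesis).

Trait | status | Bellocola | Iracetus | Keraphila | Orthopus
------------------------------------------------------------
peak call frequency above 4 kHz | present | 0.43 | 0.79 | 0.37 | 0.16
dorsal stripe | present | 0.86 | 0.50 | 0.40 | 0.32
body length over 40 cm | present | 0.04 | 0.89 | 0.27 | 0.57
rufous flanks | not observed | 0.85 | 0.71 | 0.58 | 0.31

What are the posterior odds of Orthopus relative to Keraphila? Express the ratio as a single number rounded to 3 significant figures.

0.741

Unnormalized posterior weight (prior times the trait likelihoods) for each of the two hypotheses (using 1 − P(present | H) for each absent trait):
  Orthopus: 0.21 × 0.16 × 0.32 × 0.57 × (1 − 0.31) = 0.0042288
  Keraphila: 0.34 × 0.37 × 0.40 × 0.27 × (1 − 0.58) = 0.0057063
Posterior odds = 0.0042288 / 0.0057063 ≈ 0.741.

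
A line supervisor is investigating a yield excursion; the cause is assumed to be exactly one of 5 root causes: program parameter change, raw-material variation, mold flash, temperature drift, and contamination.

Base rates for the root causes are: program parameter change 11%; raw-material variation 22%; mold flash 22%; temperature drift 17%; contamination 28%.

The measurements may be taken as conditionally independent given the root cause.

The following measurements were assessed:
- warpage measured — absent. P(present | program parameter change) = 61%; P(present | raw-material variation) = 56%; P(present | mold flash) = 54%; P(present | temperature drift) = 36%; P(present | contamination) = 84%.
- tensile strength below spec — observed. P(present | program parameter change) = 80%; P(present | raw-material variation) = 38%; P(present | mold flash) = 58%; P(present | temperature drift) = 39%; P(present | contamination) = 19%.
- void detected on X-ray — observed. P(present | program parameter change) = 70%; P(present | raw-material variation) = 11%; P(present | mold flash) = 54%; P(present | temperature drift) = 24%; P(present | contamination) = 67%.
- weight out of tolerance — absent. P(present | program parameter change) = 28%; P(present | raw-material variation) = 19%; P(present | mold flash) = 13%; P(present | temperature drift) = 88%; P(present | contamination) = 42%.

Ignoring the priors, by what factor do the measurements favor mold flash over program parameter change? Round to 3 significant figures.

0.797

The Bayes factor is the ratio of the joint likelihoods of the measurement pattern under the two hypotheses (using 1 − P(present | H) for each absent measurement).
  mold flash: (1 − 0.54) × 0.58 × 0.54 × (1 − 0.13) = 0.12534
  program parameter change: (1 − 0.61) × 0.80 × 0.70 × (1 − 0.28) = 0.15725
Bayes factor = 0.12534 / 0.15725 ≈ 0.797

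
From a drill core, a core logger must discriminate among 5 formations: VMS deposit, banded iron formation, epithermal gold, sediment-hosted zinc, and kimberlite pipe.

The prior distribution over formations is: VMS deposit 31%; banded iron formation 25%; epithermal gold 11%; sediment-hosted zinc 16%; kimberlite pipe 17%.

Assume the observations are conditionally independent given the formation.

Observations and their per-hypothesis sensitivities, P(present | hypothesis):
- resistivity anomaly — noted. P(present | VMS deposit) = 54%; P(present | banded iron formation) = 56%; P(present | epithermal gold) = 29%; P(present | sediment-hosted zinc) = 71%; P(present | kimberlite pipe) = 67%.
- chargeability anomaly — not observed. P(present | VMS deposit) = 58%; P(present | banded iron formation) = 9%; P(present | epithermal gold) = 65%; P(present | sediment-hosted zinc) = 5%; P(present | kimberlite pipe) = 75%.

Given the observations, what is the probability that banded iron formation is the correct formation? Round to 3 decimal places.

Multiply each prior by the joint likelihood of the evidence pattern (using 1 − P(present | H) for each absent observation):
  VMS deposit: 0.31 × 0.54 × (1 − 0.58) = 0.070308
  banded iron formation: 0.25 × 0.56 × (1 − 0.09) = 0.1274
  epithermal gold: 0.11 × 0.29 × (1 − 0.65) = 0.011165
  sediment-hosted zinc: 0.16 × 0.71 × (1 − 0.05) = 0.10792
  kimberlite pipe: 0.17 × 0.67 × (1 − 0.75) = 0.028475
Normalizing constant Z = 0.070308 + 0.1274 + 0.011165 + 0.10792 + 0.028475 = 0.34527.
P(banded iron formation | evidence) = 0.1274 / 0.34527 ≈ 0.369.

0.369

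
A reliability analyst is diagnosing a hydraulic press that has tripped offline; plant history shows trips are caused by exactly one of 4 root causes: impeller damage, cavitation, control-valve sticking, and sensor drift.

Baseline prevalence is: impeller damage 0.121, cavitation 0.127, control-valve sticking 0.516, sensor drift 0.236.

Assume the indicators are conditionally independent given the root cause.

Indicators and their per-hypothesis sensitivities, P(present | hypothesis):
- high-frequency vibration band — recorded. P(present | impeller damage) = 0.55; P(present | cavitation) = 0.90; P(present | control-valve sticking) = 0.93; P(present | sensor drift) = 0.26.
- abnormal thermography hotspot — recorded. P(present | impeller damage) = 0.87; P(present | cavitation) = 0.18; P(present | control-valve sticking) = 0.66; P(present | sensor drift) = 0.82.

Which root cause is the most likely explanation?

By Bayes' rule with conditional independence, the unnormalized weight for each hypothesis is prior × ∏ likelihoods:
  impeller damage: 0.121 × 0.55 × 0.87 = 0.057898
  cavitation: 0.127 × 0.90 × 0.18 = 0.020574
  control-valve sticking: 0.516 × 0.93 × 0.66 = 0.31672
  sensor drift: 0.236 × 0.26 × 0.82 = 0.050315
Normalizing constant Z = 0.057898 + 0.020574 + 0.31672 + 0.050315 = 0.44551.
P(impeller damage | evidence) ≈ 0.057898 / 0.44551 ≈ 0.130
P(cavitation | evidence) ≈ 0.020574 / 0.44551 ≈ 0.046
P(control-valve sticking | evidence) ≈ 0.31672 / 0.44551 ≈ 0.711
P(sensor drift | evidence) ≈ 0.050315 / 0.44551 ≈ 0.113
The largest is 0.711, so control-valve sticking is most probable.

control-valve sticking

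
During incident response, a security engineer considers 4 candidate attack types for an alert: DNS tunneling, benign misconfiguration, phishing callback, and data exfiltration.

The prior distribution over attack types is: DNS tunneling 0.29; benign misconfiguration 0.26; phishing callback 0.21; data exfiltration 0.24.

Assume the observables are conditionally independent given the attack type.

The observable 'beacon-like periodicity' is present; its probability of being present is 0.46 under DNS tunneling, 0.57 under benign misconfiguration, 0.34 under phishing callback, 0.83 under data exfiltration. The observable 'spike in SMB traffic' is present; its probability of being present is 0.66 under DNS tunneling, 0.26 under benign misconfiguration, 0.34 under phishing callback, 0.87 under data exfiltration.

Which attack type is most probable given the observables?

For each hypothesis, the unnormalized posterior weight is prior × product of the observable likelihoods:
  DNS tunneling: 0.29 × 0.46 × 0.66 = 0.088044
  benign misconfiguration: 0.26 × 0.57 × 0.26 = 0.038532
  phishing callback: 0.21 × 0.34 × 0.34 = 0.024276
  data exfiltration: 0.24 × 0.83 × 0.87 = 0.1733
Normalizing constant Z = 0.088044 + 0.038532 + 0.024276 + 0.1733 = 0.32416.
P(DNS tunneling | evidence) ≈ 0.088044 / 0.32416 ≈ 0.272
P(benign misconfiguration | evidence) ≈ 0.038532 / 0.32416 ≈ 0.119
P(phishing callback | evidence) ≈ 0.024276 / 0.32416 ≈ 0.075
P(data exfiltration | evidence) ≈ 0.1733 / 0.32416 ≈ 0.535
The largest is 0.535, so data exfiltration is most probable.

data exfiltration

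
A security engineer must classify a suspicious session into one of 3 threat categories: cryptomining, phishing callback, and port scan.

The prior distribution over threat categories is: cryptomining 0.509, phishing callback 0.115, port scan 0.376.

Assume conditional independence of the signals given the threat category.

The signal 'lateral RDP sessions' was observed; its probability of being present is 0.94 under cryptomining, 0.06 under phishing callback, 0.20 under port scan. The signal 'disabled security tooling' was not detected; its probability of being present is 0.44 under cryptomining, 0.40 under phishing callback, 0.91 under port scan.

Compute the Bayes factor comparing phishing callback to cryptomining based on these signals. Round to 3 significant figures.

Joint likelihood of the signal pattern under each hypothesis (using 1 − P(present | H) for each absent signal):
  phishing callback: 0.06 × (1 − 0.40) = 0.036
  cryptomining: 0.94 × (1 − 0.44) = 0.5264
Bayes factor = 0.036 / 0.5264 ≈ 0.0684

0.0684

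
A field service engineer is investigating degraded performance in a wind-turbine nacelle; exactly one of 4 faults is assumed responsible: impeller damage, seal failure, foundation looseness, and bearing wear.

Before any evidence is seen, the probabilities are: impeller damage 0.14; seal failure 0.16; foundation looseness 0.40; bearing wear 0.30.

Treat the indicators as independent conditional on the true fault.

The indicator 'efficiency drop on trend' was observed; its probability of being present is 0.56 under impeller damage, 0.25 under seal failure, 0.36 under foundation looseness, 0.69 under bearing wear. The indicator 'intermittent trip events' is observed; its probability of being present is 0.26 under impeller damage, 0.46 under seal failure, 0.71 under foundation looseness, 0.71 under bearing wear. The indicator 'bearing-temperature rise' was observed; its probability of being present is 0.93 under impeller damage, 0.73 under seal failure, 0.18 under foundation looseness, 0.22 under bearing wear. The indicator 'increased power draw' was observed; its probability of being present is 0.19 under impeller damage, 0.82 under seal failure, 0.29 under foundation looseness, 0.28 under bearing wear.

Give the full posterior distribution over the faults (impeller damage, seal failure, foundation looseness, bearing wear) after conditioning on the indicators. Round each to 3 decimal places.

By Bayes' rule with conditional independence, the unnormalized weight for each hypothesis is prior × ∏ likelihoods:
  impeller damage: 0.14 × 0.56 × 0.26 × 0.93 × 0.19 = 0.0036019
  seal failure: 0.16 × 0.25 × 0.46 × 0.73 × 0.82 = 0.011014
  foundation looseness: 0.40 × 0.36 × 0.71 × 0.18 × 0.29 = 0.0053369
  bearing wear: 0.30 × 0.69 × 0.71 × 0.22 × 0.28 = 0.0090534
The unnormalized weights sum to 0.029006.
P(impeller damage | evidence) = 0.0036019 / 0.029006 ≈ 0.124
P(seal failure | evidence) = 0.011014 / 0.029006 ≈ 0.380
P(foundation looseness | evidence) = 0.0053369 / 0.029006 ≈ 0.184
P(bearing wear | evidence) = 0.0090534 / 0.029006 ≈ 0.312

0.124, 0.380, 0.184, 0.312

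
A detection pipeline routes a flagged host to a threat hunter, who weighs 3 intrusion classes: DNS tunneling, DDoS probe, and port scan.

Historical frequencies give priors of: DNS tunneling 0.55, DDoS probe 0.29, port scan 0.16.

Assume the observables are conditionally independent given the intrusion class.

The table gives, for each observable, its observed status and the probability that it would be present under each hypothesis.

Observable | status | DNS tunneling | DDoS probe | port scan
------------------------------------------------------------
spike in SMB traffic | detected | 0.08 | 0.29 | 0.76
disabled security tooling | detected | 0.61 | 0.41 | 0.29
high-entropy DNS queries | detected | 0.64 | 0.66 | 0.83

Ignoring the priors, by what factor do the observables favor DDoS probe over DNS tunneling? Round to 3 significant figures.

2.51

Joint likelihood of the observable pattern under each hypothesis:
  DDoS probe: 0.29 × 0.41 × 0.66 = 0.078474
  DNS tunneling: 0.08 × 0.61 × 0.64 = 0.031232
Bayes factor = 0.078474 / 0.031232 ≈ 2.51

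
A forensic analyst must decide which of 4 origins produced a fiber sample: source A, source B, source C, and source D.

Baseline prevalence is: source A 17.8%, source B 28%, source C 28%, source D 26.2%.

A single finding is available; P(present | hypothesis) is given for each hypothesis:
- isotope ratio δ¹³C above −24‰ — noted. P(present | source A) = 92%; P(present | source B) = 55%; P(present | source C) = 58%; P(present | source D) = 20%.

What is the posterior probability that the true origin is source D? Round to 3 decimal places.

0.098

By Bayes' rule, the unnormalized weight for each hypothesis is prior × likelihood:
  source A: 0.178 × 0.92 = 0.16376
  source B: 0.280 × 0.55 = 0.154
  source C: 0.280 × 0.58 = 0.1624
  source D: 0.262 × 0.20 = 0.0524
Marginal likelihood of the evidence = 0.53256.
P(source D | evidence) = 0.0524 / 0.53256 ≈ 0.098.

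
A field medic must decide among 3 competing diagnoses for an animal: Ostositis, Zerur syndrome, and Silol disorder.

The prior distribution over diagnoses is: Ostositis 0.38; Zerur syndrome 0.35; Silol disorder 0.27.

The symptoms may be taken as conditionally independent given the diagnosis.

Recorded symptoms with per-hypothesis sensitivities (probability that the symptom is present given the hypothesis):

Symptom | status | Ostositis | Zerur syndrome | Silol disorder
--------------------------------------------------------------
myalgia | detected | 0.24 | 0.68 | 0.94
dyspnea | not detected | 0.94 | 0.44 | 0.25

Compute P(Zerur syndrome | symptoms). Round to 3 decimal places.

By Bayes' rule with conditional independence, the unnormalized weight for each hypothesis is prior × ∏ likelihoods (using 1 − P(present | H) for each absent symptom):
  Ostositis: 0.38 × 0.24 × (1 − 0.94) = 0.005472
  Zerur syndrome: 0.35 × 0.68 × (1 − 0.44) = 0.13328
  Silol disorder: 0.27 × 0.94 × (1 − 0.25) = 0.19035
Marginal likelihood of the evidence = 0.3291.
P(Zerur syndrome | evidence) = 0.13328 / 0.3291 ≈ 0.405.

0.405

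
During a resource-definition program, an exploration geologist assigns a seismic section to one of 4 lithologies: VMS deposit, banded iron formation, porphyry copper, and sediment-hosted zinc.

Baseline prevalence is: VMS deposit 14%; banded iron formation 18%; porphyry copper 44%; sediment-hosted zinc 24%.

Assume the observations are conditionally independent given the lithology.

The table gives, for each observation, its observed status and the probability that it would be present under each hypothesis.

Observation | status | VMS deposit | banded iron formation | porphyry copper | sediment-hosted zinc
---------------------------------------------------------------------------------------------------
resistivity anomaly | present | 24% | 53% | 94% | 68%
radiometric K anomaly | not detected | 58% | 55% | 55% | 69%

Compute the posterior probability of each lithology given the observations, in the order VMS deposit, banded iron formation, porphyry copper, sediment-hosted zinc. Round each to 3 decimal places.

By Bayes' rule with conditional independence, the unnormalized weight for each hypothesis is prior × ∏ likelihoods (using 1 − P(present | H) for each absent observation):
  VMS deposit: 0.14 × 0.24 × (1 − 0.58) = 0.014112
  banded iron formation: 0.18 × 0.53 × (1 − 0.55) = 0.04293
  porphyry copper: 0.44 × 0.94 × (1 − 0.55) = 0.18612
  sediment-hosted zinc: 0.24 × 0.68 × (1 − 0.69) = 0.050592
Marginal likelihood of the evidence = 0.29375.
P(VMS deposit | evidence) = 0.014112 / 0.29375 ≈ 0.048
P(banded iron formation | evidence) = 0.04293 / 0.29375 ≈ 0.146
P(porphyry copper | evidence) = 0.18612 / 0.29375 ≈ 0.634
P(sediment-hosted zinc | evidence) = 0.050592 / 0.29375 ≈ 0.172

0.048, 0.146, 0.634, 0.172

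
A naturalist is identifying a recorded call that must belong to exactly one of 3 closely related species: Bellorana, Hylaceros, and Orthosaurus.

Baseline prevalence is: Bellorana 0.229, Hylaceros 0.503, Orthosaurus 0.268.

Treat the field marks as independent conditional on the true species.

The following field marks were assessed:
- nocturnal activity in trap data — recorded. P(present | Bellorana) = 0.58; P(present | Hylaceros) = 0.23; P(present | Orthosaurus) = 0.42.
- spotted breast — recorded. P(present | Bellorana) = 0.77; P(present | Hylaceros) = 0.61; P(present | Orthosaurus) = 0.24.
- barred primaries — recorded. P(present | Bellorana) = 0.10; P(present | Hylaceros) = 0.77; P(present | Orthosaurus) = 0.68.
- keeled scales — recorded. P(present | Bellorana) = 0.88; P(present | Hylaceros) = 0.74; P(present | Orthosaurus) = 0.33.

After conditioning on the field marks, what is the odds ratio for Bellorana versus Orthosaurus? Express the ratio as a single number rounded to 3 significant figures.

1.48

The normalizing constant cancels in an odds ratio, so compute prior × likelihood for the two hypotheses only:
  Bellorana: 0.229 × 0.58 × 0.77 × 0.10 × 0.88 = 0.0089999
  Orthosaurus: 0.268 × 0.42 × 0.24 × 0.68 × 0.33 = 0.006062
Odds(Bellorana : Orthosaurus) = 0.0089999 / 0.006062 ≈ 1.48.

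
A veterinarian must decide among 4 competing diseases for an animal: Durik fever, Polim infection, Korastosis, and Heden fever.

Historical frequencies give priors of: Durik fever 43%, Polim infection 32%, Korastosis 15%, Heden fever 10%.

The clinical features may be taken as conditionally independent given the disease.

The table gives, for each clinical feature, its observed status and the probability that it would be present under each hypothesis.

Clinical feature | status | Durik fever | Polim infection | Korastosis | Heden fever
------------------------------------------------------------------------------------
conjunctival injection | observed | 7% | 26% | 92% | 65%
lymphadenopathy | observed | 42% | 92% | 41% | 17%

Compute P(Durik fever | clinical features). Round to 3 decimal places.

0.081

Multiply each prior by the joint likelihood of the clinical feature pattern:
  Durik fever: 0.43 × 0.07 × 0.42 = 0.012642
  Polim infection: 0.32 × 0.26 × 0.92 = 0.076544
  Korastosis: 0.15 × 0.92 × 0.41 = 0.05658
  Heden fever: 0.10 × 0.65 × 0.17 = 0.01105
Marginal likelihood of the evidence = 0.15682.
P(Durik fever | evidence) = 0.012642 / 0.15682 ≈ 0.081.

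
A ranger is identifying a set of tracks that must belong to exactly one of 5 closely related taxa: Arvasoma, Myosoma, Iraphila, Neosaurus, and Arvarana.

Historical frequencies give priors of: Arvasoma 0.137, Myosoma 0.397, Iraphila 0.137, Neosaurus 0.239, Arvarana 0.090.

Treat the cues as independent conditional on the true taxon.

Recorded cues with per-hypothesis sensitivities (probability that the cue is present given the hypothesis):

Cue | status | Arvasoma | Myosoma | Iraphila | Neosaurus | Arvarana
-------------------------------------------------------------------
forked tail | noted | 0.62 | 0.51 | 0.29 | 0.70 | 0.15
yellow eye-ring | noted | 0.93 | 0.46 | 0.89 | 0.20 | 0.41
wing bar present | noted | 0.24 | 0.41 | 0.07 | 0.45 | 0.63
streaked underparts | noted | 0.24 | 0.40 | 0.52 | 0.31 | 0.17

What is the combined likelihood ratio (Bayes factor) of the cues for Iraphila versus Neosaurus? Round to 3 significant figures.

The Bayes factor is the ratio of the joint likelihoods of the cue pattern under the two hypotheses.
  Iraphila: 0.29 × 0.89 × 0.07 × 0.52 = 0.0093948
  Neosaurus: 0.70 × 0.20 × 0.45 × 0.31 = 0.01953
Bayes factor = 0.0093948 / 0.01953 ≈ 0.481

0.481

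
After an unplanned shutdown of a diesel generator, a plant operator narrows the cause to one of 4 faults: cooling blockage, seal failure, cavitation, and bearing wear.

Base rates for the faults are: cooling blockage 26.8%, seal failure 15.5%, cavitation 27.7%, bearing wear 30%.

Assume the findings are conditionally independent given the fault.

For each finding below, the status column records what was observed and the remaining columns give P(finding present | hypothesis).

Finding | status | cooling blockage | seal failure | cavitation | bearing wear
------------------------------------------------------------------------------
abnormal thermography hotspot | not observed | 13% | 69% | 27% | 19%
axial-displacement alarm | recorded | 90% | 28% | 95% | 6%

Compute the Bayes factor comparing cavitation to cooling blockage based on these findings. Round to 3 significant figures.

0.886

The Bayes factor is the ratio of the joint likelihoods of the evidence pattern under the two hypotheses (using 1 − P(present | H) for each absent finding).
  cavitation: (1 − 0.27) × 0.95 = 0.6935
  cooling blockage: (1 − 0.13) × 0.90 = 0.783
Bayes factor = 0.6935 / 0.783 ≈ 0.886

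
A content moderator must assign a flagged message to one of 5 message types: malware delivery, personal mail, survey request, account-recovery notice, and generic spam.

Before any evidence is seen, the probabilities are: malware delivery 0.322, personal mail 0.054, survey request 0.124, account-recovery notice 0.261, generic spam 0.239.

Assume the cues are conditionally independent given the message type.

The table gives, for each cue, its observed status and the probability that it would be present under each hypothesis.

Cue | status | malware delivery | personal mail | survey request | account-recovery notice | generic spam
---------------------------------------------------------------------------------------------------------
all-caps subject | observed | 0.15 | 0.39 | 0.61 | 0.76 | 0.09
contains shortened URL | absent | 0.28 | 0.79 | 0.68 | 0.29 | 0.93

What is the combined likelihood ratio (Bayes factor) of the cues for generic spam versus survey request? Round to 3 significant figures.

0.0323

Joint likelihood of the cue pattern under each hypothesis (using 1 − P(present | H) for each absent cue):
  generic spam: 0.09 × (1 − 0.93) = 0.0063
  survey request: 0.61 × (1 − 0.68) = 0.1952
Bayes factor = 0.0063 / 0.1952 ≈ 0.0323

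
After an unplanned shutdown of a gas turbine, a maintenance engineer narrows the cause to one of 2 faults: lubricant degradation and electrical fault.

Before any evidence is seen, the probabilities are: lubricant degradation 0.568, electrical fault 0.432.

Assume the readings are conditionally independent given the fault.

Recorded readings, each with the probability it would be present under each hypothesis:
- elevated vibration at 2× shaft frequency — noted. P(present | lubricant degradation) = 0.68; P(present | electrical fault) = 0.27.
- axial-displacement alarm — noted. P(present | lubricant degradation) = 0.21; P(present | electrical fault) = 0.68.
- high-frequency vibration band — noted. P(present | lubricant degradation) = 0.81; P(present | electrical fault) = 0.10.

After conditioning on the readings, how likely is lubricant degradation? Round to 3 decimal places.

0.892

For each hypothesis, the unnormalized posterior weight is prior × product of the reading likelihoods:
  lubricant degradation: 0.568 × 0.68 × 0.21 × 0.81 = 0.065699
  electrical fault: 0.432 × 0.27 × 0.68 × 0.10 = 0.0079315
The unnormalized weights sum to 0.073631.
P(lubricant degradation | evidence) = 0.065699 / 0.073631 ≈ 0.892.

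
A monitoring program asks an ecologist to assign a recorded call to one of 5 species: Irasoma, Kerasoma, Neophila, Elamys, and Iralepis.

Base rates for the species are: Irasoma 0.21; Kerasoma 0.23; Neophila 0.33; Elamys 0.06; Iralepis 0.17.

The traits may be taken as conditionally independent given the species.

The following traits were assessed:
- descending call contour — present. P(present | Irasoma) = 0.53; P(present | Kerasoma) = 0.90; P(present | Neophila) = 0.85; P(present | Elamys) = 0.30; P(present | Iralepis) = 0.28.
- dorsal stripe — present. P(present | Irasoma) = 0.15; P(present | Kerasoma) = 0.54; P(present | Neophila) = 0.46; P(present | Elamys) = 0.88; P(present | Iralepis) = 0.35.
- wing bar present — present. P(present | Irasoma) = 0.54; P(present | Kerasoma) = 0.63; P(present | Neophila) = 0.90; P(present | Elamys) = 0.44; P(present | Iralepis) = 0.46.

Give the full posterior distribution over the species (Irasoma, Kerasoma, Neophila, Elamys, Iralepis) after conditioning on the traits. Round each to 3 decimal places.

Multiply each prior by the joint likelihood of the trait pattern:
  Irasoma: 0.21 × 0.53 × 0.15 × 0.54 = 0.0090153
  Kerasoma: 0.23 × 0.90 × 0.54 × 0.63 = 0.070421
  Neophila: 0.33 × 0.85 × 0.46 × 0.90 = 0.11613
  Elamys: 0.06 × 0.30 × 0.88 × 0.44 = 0.0069696
  Iralepis: 0.17 × 0.28 × 0.35 × 0.46 = 0.0076636
The unnormalized weights sum to 0.2102.
P(Irasoma | evidence) = 0.0090153 / 0.2102 ≈ 0.043
P(Kerasoma | evidence) = 0.070421 / 0.2102 ≈ 0.335
P(Neophila | evidence) = 0.11613 / 0.2102 ≈ 0.552
P(Elamys | evidence) = 0.0069696 / 0.2102 ≈ 0.033
P(Iralepis | evidence) = 0.0076636 / 0.2102 ≈ 0.036

0.043, 0.335, 0.552, 0.033, 0.036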